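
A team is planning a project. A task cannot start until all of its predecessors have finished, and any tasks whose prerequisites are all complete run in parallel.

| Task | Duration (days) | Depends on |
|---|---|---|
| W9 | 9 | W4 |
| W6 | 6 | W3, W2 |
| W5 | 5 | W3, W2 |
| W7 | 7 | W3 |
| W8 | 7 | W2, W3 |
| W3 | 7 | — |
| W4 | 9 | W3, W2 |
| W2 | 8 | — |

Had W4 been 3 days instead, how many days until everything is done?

The binding path is W2→W4→W9 = 8+9+9 = 26; finish at 26 days.
Since W4 is critical, the -6 change carries straight to that chain (now 20 days).
The critical path is still W2→W4→W9; finish is now 20 days.

20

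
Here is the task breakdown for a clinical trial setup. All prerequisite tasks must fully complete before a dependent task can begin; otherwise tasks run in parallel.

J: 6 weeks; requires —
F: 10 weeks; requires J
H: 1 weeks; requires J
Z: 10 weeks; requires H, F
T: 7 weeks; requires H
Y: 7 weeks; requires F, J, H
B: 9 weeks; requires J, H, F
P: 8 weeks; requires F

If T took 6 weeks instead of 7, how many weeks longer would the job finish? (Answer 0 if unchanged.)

0

The binding path is J→F→Z = 6+10+10 = 26; finish at 26 weeks.
T is off the critical path — its longest chain is 14 weeks, giving 12 of slack.
No other chain overtakes it, so the finish is 26 weeks.
Change in finish: 26 − 26 = +0 weeks.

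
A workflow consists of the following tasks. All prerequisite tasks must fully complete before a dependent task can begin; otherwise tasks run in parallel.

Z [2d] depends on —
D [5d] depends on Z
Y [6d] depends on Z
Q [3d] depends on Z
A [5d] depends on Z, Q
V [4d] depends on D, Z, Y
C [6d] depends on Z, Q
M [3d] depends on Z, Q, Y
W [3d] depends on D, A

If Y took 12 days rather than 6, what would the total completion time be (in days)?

18

As given, the longest chain is Z→Q→A→W = 2+3+5+3 = 13, so the finish is 13 days.
The longest path through Y is only 12 days, so Y has float 1.
Now Z→Y→V = 2+12+4 = 18 is longest, so the finish becomes 18 days.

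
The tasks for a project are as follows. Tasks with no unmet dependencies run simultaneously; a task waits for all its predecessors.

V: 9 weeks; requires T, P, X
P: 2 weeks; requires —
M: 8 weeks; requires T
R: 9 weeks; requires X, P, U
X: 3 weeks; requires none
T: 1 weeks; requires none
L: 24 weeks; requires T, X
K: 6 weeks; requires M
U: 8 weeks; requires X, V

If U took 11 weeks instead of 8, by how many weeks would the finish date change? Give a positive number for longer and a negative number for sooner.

3

Baseline: X→V→U→R = 3+9+8+9 = 29 → 29 weeks.
U lies on that path, so at 11 weeks the path becomes 32 weeks.
That remains the longest chain; total 32 weeks.
Change in finish: 32 − 29 = +3 weeks.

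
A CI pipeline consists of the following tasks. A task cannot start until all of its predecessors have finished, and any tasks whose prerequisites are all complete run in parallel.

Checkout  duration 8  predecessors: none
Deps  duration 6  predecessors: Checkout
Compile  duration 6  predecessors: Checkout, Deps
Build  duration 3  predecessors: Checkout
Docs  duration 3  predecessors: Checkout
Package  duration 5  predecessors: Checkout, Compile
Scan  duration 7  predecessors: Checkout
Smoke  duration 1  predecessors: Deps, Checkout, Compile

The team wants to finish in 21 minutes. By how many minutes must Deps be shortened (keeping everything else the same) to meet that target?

4

Current finish: 25 minutes; target: 21.
Deps is on every critical path, so each minute cut from Deps cuts the finish by one (this holds down to a finish of 20).
Need 25 − 21 = 4 minutes off Deps → Deps becomes 2 minutes, finish becomes 21.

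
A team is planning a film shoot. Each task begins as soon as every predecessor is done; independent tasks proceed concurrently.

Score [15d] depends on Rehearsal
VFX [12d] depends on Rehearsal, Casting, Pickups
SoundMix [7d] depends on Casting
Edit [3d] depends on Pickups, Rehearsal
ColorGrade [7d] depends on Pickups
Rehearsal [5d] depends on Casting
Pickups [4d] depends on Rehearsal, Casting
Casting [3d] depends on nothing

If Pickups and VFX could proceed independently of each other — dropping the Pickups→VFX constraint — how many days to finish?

Original critical path: Casting→Rehearsal→Pickups→VFX = 3+5+4+12 = 24 ⇒ 24 days.
Without Pickups→VFX, VFX's earliest start moves from 12 to 8.
New critical path: Casting→Rehearsal→Score = 3+5+15 = 23 ⇒ 23 days.

23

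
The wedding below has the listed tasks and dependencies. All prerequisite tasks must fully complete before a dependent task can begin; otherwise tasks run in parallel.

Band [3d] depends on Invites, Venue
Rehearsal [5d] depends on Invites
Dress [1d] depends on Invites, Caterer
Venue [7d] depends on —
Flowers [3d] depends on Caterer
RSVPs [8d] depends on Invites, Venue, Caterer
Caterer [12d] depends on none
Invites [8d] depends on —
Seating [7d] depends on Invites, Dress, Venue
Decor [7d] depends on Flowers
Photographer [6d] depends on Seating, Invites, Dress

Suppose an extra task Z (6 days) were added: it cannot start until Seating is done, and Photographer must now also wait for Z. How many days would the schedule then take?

Originally the schedule takes 26 days.
With Z inserted, Photographer now waits for max(Seating, Invites, Dress, Z).
New critical path: Caterer→Dress→Seating→Z→Photographer = 12+1+7+6+6 = 32 ⇒ 32 days.

32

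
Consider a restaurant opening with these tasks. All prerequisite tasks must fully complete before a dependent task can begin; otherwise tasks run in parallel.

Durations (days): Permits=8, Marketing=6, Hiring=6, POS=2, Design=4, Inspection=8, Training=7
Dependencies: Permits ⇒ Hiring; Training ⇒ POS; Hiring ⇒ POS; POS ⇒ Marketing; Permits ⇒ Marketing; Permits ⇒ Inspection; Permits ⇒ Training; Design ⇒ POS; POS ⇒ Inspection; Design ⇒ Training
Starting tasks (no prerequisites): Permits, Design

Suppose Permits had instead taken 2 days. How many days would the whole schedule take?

The binding path is Permits→Training→POS→Inspection = 8+7+2+8 = 25; finish at 25 days.
Permits lies on that path, so at 2 days the path becomes 19 days.
The binding chain switches to Design→Training→POS→Inspection = 4+7+2+8 = 21; finish 21 days.

21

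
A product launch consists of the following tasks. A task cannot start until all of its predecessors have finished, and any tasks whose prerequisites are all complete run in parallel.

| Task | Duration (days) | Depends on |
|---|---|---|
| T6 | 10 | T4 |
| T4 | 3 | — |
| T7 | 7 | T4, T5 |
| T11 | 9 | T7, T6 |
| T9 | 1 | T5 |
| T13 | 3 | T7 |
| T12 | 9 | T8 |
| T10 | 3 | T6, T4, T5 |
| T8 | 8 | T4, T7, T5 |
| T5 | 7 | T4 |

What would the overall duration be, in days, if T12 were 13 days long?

38

Actual critical path: T4→T5→T7→T8→T12 = 3+7+7+8+9 = 34 ⇒ 34 days.
Since T12 is critical, the +4 change carries straight to that chain (now 38 days).
The critical path is still T4→T5→T7→T8→T12; finish is now 38 days.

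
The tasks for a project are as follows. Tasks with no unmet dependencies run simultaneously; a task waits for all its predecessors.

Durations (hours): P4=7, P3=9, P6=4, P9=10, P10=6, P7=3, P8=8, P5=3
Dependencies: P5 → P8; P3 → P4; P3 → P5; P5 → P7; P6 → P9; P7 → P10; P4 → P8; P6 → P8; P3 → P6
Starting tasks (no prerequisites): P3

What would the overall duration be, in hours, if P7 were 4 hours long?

Critical path before the change: P3→P4→P8 = 9+7+8 = 24 giving 24 hours.
P7 is off the critical path — its longest chain is 21 hours, giving 3 of slack.
No other chain overtakes it, so the finish is 24 hours.

24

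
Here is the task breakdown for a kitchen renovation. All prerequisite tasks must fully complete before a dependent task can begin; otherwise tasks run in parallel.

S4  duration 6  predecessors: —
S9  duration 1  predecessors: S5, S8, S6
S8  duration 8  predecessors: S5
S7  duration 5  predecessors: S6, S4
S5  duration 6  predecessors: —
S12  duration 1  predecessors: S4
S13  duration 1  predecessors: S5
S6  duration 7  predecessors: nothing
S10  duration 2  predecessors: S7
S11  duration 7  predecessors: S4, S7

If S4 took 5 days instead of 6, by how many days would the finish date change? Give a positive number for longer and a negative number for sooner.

0

As given, the longest chain is S6→S7→S11 = 7+5+7 = 19, so the finish is 19 days.
The longest path through S4 is only 18 days, so S4 has float 1.
The critical path is still S6→S7→S11; finish is now 19 days.
Change in finish: 19 − 19 = +0 days.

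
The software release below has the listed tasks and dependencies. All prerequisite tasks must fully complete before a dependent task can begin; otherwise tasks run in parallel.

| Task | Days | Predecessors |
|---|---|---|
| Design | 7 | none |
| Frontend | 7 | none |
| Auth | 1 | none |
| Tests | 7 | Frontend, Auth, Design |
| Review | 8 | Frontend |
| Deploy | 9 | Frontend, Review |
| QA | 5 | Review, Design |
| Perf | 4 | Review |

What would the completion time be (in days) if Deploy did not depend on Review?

20

Original critical path: Frontend→Review→Deploy = 7+8+9 = 24 ⇒ 24 days.
Without Review→Deploy, Deploy's earliest start moves from 15 to 7.
After: Frontend→Review→QA = 7+8+5 = 20 → 20 days.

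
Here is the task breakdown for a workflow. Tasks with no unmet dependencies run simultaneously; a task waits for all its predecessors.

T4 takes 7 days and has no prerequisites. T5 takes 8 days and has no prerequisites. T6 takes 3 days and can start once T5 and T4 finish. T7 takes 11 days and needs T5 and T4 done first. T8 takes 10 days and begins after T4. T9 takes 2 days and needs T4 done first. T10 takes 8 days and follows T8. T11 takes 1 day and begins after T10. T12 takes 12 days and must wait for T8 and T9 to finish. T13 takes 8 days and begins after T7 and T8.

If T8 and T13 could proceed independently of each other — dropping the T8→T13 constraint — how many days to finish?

Original critical path: T4→T8→T12 = 7+10+12 = 29 ⇒ 29 days.
Dropping T8→T13 doesn't change T13's earliest start (19); another predecessor still binds.
New critical path: T4→T8→T12 = 7+10+12 = 29 ⇒ 29 days.

29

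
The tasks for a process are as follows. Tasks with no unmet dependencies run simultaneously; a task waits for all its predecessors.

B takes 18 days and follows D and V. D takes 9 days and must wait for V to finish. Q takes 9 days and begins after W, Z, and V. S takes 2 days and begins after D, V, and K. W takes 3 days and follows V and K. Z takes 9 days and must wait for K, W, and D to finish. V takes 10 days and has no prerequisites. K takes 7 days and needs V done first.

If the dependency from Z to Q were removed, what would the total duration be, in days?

Original critical path: V→K→W→Z→Q = 10+7+3+9+9 = 38 ⇒ 38 days.
Without Z→Q, Q's earliest start moves from 29 to 20.
New critical path: V→D→B = 10+9+18 = 37 ⇒ 37 days.

37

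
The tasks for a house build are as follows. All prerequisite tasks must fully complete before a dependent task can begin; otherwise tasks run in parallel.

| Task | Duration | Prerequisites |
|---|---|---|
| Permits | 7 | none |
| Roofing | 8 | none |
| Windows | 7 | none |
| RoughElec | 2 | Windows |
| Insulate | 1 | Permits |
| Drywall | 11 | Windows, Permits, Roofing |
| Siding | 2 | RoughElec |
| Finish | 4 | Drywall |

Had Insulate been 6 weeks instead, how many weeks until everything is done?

Actual critical path: Roofing→Drywall→Finish = 8+11+4 = 23 ⇒ 23 weeks.
The longest path through Insulate is only 8 weeks, so Insulate has float 15.
The critical path is still Roofing→Drywall→Finish; finish is now 23 weeks.

23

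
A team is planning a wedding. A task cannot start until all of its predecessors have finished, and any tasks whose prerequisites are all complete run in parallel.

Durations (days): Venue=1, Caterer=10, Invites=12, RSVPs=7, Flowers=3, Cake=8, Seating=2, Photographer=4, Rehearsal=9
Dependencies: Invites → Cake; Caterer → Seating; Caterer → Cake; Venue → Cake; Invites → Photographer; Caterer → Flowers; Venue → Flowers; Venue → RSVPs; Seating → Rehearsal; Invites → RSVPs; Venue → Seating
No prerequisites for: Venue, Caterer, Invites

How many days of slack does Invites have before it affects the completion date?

Critical path: Caterer→Seating→Rehearsal = 10+2+9 = 21, so the finish is 21 days.
The longest chain containing Invites totals 20 days.
Float = 21 − 20 = 1.

1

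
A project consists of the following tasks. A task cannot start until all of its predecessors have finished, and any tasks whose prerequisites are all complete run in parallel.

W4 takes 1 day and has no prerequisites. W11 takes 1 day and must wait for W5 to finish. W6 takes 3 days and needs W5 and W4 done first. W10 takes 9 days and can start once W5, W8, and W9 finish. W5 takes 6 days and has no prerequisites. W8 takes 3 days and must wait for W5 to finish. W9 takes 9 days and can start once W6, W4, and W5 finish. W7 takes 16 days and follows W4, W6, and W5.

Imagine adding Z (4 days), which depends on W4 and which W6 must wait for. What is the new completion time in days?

Originally the schedule takes 27 days.
With Z inserted, W6 now waits for max(W5, W4, Z).
New critical path: W5→W6→W9→W10 = 6+3+9+9 = 27 ⇒ 27 days.

27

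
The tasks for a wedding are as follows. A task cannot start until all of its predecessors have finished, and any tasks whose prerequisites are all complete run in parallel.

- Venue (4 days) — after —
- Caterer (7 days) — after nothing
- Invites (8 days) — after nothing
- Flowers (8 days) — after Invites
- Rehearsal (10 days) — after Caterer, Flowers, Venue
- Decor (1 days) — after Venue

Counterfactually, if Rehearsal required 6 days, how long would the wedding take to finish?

The binding path is Invites→Flowers→Rehearsal = 8+8+10 = 26; finish at 26 days.
Since Rehearsal is critical, the -4 change carries straight to that chain (now 22 days).
The critical path is still Invites→Flowers→Rehearsal; finish is now 22 days.

22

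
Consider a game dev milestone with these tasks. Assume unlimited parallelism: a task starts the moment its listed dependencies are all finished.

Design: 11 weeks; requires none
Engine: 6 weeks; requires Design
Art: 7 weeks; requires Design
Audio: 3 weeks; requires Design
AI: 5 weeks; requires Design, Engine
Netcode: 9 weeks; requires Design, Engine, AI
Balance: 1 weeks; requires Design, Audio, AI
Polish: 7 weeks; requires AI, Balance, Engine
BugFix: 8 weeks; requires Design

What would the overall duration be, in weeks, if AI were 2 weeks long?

The binding path is Design→Engine→AI→Netcode = 11+6+5+9 = 31; finish at 31 weeks.
Since AI is critical, the -3 change carries straight to that chain (now 28 weeks).
The critical path is still Design→Engine→AI→Netcode; finish is now 28 weeks.

28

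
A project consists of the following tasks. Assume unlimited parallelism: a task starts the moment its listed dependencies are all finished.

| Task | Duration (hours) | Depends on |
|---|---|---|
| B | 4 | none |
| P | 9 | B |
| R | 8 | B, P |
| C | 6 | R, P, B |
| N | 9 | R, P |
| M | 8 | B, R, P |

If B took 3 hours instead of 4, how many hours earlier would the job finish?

Critical path before the change: B→P→R→N = 4+9+8+9 = 30 giving 30 hours.
B is on the critical path; changing it to 3 makes that path 29 hours.
The critical path is still B→P→R→N; finish is now 29 hours.
Change in finish: 29 − 30 = -1 hours.

1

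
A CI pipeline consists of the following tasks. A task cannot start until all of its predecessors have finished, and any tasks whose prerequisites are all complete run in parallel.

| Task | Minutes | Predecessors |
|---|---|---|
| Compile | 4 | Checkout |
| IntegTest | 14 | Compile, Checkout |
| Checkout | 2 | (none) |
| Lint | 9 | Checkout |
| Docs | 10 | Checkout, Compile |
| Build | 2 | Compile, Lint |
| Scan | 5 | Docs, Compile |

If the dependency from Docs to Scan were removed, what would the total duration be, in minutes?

20

With the dependency in place, Checkout→Compile→Docs→Scan = 2+4+10+5 = 21 sets the finish at 21 minutes.
Without Docs→Scan, Scan's earliest start moves from 16 to 6.
After: Checkout→Compile→IntegTest = 2+4+14 = 20 → 20 minutes.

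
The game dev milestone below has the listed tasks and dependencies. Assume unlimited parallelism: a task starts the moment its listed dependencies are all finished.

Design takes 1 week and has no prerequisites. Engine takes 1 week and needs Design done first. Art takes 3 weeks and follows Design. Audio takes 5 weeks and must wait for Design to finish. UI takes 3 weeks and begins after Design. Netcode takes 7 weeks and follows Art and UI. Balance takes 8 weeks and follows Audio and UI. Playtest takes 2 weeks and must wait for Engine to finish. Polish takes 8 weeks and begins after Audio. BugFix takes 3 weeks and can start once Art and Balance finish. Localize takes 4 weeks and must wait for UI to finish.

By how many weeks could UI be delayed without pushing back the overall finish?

2

Design→Audio→Balance→BugFix = 1+5+8+3 = 17 sets the makespan at 17 weeks.
UI finishes as early as 4 and must finish by 6.
Float = 17 − 15 = 2.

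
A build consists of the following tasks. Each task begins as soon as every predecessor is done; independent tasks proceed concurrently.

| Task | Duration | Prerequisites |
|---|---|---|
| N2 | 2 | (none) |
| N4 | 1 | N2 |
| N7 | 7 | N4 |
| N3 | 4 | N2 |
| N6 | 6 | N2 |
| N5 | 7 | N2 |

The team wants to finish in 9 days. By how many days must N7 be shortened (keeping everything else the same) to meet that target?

1

Current finish: 10 days; target: 9.
N7 is on every critical path, so each day cut from N7 cuts the finish by one (this holds down to a finish of 9).
Need 10 − 9 = 1 day off N7 → N7 becomes 6 days, finish becomes 9.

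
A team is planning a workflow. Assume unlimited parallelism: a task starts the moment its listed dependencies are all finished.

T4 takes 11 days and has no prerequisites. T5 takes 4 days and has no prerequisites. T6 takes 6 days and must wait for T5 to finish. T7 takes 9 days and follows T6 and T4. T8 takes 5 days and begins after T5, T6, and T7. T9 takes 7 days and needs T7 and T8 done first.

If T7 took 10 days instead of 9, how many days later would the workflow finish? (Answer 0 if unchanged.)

Actual critical path: T4→T7→T8→T9 = 11+9+5+7 = 32 ⇒ 32 days.
T7 is on the critical path; changing it to 10 makes that path 33 days.
That remains the longest chain; total 33 days.
Change in finish: 33 − 32 = +1 days.

1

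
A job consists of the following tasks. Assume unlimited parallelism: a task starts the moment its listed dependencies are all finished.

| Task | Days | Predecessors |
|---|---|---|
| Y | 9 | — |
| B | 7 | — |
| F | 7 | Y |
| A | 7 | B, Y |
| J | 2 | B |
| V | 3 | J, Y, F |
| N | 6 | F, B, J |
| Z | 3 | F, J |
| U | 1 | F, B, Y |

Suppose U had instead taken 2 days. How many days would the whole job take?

22

The binding path is Y→F→N = 9+7+6 = 22; finish at 22 days.
U is off the critical path — its longest chain is 17 days, giving 5 of slack.
No other chain overtakes it, so the finish is 22 days.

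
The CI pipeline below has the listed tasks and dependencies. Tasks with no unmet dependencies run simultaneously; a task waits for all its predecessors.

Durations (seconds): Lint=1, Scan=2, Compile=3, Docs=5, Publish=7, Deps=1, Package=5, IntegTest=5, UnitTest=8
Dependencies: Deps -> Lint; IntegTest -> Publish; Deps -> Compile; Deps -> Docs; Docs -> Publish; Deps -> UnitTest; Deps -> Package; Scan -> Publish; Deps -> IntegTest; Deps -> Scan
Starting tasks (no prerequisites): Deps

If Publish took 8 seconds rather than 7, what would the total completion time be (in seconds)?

14

Baseline: Deps→IntegTest→Publish = 1+5+7 = 13 → 13 seconds.
Since Publish is critical, the +1 change carries straight to that chain (now 14 seconds).
That remains the longest chain; total 14 seconds.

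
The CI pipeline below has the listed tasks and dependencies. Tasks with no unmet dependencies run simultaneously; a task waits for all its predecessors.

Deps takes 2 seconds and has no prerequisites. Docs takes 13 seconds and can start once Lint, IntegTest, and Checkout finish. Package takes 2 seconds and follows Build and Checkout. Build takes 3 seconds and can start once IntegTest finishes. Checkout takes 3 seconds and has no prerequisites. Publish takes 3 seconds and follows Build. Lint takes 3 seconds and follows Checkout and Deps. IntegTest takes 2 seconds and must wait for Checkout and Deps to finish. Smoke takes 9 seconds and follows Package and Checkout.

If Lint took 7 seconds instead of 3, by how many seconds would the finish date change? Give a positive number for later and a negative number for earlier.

4

Baseline: Checkout→Lint→Docs = 3+3+13 = 19 → 19 seconds.
Since Lint is critical, the +4 change carries straight to that chain (now 23 seconds).
The critical path is still Checkout→Lint→Docs; finish is now 23 seconds.
Change in finish: 23 − 19 = +4 seconds.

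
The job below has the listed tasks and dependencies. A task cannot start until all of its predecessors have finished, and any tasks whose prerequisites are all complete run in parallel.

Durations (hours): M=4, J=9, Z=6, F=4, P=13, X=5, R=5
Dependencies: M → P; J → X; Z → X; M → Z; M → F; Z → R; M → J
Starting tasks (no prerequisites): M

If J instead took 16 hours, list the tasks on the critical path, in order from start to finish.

Actual critical path: M→J→X = 4+9+5 = 18 ⇒ 18 hours.
J is on the critical path; changing it to 16 makes that path 25 hours.
No other chain overtakes it, so the finish is 25 hours.

M, J, X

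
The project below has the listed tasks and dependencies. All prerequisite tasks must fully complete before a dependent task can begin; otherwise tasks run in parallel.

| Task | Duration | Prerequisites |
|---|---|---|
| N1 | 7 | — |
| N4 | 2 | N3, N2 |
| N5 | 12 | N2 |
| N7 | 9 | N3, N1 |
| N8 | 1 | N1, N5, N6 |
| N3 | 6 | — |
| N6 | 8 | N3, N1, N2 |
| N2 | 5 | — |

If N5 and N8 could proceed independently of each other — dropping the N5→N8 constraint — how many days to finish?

17

With the dependency in place, N2→N5→N8 = 5+12+1 = 18 sets the finish at 18 days.
Without N5→N8, N8's earliest start moves from 17 to 15.
New critical path: N2→N5 = 5+12 = 17 ⇒ 17 days.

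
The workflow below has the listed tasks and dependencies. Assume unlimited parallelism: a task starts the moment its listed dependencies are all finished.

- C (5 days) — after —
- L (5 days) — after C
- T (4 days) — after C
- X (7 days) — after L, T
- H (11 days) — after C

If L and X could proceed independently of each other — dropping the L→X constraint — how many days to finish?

16

Original critical path: C→L→X = 5+5+7 = 17 ⇒ 17 days.
Without L→X, X's earliest start moves from 10 to 9.
After: C→T→X = 5+4+7 = 16 → 16 days.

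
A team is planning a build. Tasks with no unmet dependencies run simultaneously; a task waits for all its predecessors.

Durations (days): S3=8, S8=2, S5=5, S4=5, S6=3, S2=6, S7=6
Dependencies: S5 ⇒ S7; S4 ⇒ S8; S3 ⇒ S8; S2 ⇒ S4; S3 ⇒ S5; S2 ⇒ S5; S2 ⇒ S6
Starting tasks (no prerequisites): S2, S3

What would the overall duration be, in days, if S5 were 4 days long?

Critical path before the change: S3→S5→S7 = 8+5+6 = 19 giving 19 days.
Since S5 is critical, the -1 change carries straight to that chain (now 18 days).
No other chain overtakes it, so the finish is 18 days.

18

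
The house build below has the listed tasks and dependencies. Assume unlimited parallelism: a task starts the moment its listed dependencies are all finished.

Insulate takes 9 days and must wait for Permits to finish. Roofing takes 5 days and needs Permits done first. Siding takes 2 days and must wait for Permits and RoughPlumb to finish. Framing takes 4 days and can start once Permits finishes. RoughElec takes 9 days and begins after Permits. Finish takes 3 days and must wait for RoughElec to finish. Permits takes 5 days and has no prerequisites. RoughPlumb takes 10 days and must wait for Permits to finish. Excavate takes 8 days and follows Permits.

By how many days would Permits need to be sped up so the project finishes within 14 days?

Current finish: 17 days; target: 14.
Permits is on every critical path, so each day cut from Permits cuts the finish by one (this holds down to a finish of 13).
Need 17 − 14 = 3 days off Permits → Permits becomes 2 days, finish becomes 14.

3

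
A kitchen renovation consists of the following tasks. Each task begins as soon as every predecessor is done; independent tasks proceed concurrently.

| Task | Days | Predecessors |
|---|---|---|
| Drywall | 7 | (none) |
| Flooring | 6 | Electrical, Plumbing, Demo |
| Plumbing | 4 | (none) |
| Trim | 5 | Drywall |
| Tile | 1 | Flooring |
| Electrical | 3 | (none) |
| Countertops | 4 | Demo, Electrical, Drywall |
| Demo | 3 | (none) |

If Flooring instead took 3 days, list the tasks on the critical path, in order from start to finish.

Drywall, Trim

Critical path before the change: Drywall→Trim = 7+5 = 12 giving 12 days.
Flooring has 1 day of float (longest path through it is 11).
That remains the longest chain; total 12 days.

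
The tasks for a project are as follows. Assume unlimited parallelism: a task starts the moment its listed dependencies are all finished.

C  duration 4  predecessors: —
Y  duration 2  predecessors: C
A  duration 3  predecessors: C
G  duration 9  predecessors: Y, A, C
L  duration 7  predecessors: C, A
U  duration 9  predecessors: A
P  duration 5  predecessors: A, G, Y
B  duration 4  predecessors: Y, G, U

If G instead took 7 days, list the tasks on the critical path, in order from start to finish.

The binding path is C→A→G→P = 4+3+9+5 = 21; finish at 21 days.
Since G is critical, the -2 change carries straight to that chain (now 19 days).
New critical path: C→A→U→B = 4+3+9+4 = 20 ⇒ 20 days.

C, A, U, B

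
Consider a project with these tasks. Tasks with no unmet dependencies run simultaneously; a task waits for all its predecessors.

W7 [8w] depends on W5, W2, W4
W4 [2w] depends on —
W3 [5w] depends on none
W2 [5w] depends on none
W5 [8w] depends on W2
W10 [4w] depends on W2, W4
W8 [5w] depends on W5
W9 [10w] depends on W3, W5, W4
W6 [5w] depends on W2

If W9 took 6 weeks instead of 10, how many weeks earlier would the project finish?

Critical path before the change: W2→W5→W9 = 5+8+10 = 23 giving 23 weeks.
W9 is on the critical path; changing it to 6 makes that path 19 weeks.
Now W2→W5→W7 = 5+8+8 = 21 is longest, so the finish becomes 21 weeks.
Change in finish: 21 − 23 = -2 weeks.

2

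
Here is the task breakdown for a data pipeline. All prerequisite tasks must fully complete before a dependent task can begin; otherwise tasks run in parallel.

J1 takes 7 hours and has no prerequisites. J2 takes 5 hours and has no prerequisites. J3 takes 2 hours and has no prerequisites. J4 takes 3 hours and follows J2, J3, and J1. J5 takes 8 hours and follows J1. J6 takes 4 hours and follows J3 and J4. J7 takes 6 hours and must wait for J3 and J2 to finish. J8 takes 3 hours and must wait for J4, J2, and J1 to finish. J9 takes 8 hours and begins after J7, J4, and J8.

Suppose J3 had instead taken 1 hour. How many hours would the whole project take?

Actual critical path: J1→J4→J8→J9 = 7+3+3+8 = 21 ⇒ 21 hours.
J3 has 5 hours of float (longest path through it is 16).
No other chain overtakes it, so the finish is 21 hours.

21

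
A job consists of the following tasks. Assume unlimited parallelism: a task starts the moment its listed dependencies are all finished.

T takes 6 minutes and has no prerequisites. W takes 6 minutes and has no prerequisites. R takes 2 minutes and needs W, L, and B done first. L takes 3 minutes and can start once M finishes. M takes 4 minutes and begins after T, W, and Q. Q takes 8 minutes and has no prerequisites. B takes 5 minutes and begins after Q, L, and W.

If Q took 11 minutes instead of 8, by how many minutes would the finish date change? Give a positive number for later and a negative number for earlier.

3

Baseline: Q→M→L→B→R = 8+4+3+5+2 = 22 → 22 minutes.
Q lies on that path, so at 11 minutes the path becomes 25 minutes.
No other chain overtakes it, so the finish is 25 minutes.
Change in finish: 25 − 22 = +3 minutes.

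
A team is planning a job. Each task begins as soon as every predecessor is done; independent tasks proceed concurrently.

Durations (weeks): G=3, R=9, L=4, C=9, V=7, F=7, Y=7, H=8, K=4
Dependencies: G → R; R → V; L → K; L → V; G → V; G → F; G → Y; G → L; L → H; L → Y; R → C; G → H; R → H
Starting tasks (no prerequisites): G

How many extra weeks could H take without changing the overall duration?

The longest chain is G→R→C = 3+9+9 = 21; overall finish 21 weeks.
Longest path through H: 20 weeks (earliest finish 20, latest finish 21).
So H can slip 21 − 20 = 1 week.

1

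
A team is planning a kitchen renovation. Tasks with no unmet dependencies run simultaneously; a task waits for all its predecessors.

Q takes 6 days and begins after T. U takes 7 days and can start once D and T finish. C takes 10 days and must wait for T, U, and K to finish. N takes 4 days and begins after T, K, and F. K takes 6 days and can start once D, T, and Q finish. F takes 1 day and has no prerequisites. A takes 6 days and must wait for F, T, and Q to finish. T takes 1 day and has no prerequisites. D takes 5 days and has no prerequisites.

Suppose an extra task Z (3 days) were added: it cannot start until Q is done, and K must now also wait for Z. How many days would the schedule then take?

Originally the schedule takes 23 days.
With Z inserted, K now waits for max(D, T, Q, Z).
New critical path: T→Q→Z→K→C = 1+6+3+6+10 = 26 ⇒ 26 days.

26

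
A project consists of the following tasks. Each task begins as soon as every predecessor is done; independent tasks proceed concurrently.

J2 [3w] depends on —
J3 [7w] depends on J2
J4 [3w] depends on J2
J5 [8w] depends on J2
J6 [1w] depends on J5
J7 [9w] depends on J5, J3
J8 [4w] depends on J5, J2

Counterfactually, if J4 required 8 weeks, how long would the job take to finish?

20

Baseline: J2→J5→J7 = 3+8+9 = 20 → 20 weeks.
J4 has 14 weeks of float (longest path through it is 6).
The critical path is still J2→J5→J7; finish is now 20 weeks.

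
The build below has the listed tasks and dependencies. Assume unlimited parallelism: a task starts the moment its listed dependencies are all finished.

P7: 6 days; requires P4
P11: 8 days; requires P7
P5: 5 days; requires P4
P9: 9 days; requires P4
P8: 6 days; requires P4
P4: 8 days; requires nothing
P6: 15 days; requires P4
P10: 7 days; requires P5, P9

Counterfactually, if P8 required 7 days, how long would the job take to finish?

As given, the longest chain is P4→P9→P10 = 8+9+7 = 24, so the finish is 24 days.
P8 is off the critical path — its longest chain is 14 days, giving 10 of slack.
That remains the longest chain; total 24 days.

24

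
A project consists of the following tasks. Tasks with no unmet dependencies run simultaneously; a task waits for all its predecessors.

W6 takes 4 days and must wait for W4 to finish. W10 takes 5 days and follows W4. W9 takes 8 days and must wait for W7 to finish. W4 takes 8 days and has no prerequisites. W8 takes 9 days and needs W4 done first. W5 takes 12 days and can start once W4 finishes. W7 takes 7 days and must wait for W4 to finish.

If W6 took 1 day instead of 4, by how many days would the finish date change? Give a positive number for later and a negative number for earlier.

0

Critical path before the change: W4→W7→W9 = 8+7+8 = 23 giving 23 days.
W6 has 11 days of float (longest path through it is 12).
The critical path is still W4→W7→W9; finish is now 23 days.
Change in finish: 23 − 23 = +0 days.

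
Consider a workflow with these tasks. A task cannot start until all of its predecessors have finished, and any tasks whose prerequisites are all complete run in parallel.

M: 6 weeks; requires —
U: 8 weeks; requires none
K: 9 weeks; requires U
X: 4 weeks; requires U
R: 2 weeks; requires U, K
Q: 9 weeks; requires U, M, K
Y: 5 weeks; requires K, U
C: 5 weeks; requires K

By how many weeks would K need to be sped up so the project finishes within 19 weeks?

Current finish: 26 weeks; target: 19.
K is on every critical path, so each week cut from K cuts the finish by one (this holds down to a finish of 18).
Need 26 − 19 = 7 weeks off K → K becomes 2 weeks, finish becomes 19.

7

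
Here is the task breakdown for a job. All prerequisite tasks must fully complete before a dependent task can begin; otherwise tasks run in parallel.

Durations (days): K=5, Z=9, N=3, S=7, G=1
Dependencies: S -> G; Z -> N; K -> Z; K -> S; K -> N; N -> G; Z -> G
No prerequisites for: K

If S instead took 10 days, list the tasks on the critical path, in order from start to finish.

As given, the longest chain is K→Z→N→G = 5+9+3+1 = 18, so the finish is 18 days.
The longest path through S is only 13 days, so S has float 5.
That remains the longest chain; total 18 days.

K, Z, N, G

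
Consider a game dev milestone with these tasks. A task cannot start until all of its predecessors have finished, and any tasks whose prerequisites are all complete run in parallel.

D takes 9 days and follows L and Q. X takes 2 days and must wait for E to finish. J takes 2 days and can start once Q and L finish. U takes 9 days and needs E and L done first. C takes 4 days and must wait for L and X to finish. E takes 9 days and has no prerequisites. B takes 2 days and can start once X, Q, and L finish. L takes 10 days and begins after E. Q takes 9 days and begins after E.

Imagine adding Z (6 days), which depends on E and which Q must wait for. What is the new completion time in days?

Originally the job takes 28 days.
With Z inserted, Q now waits for max(E, Z).
New critical path: E→Z→Q→D = 9+6+9+9 = 33 ⇒ 33 days.

33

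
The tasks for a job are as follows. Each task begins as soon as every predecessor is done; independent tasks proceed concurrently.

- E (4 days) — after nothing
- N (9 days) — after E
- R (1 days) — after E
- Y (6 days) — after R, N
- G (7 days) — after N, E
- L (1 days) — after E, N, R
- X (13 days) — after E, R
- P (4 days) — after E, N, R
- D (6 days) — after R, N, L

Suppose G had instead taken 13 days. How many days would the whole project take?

26

Baseline: E→N→G = 4+9+7 = 20 → 20 days.
G lies on that path, so at 13 days the path becomes 26 days.
That remains the longest chain; total 26 days.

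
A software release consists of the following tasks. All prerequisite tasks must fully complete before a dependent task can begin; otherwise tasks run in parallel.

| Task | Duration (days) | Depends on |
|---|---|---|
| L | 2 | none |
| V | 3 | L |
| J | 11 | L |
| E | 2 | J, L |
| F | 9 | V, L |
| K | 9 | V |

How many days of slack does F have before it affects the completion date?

1

L→J→E = 2+11+2 = 15 sets the makespan at 15 days.
The longest chain containing F totals 14 days.
So F can slip 15 − 14 = 1 day.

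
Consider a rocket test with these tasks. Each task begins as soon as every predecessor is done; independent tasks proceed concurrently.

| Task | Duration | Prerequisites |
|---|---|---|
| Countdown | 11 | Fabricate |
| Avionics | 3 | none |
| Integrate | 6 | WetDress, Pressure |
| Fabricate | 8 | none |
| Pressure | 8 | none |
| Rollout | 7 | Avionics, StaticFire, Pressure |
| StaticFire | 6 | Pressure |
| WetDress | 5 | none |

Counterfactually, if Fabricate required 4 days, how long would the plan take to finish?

Baseline: Pressure→StaticFire→Rollout = 8+6+7 = 21 → 21 days.
Fabricate is off the critical path — its longest chain is 19 days, giving 2 of slack.
No other chain overtakes it, so the finish is 21 days.

21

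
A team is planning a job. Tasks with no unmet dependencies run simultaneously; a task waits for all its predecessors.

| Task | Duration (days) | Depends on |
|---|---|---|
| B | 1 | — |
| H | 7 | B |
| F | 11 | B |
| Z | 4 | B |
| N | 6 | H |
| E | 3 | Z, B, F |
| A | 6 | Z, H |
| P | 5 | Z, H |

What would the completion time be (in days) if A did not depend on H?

15

Before: longest chain B→F→E = 1+11+3 = 15, finish 15.
Without H→A, A's earliest start moves from 8 to 5.
New critical path: B→F→E = 1+11+3 = 15 ⇒ 15 days.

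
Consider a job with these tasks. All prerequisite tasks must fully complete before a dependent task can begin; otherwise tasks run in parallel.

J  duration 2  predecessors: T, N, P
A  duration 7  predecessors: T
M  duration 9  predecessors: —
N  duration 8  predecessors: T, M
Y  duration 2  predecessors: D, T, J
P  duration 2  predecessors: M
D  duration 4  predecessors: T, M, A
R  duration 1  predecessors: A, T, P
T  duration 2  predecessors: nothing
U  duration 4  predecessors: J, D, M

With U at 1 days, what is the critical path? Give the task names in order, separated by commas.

Baseline: M→N→J→U = 9+8+2+4 = 23 → 23 days.
Since U is critical, the -3 change carries straight to that chain (now 20 days).
New critical path: M→N→J→Y = 9+8+2+2 = 21 ⇒ 21 days.

M, N, J, Y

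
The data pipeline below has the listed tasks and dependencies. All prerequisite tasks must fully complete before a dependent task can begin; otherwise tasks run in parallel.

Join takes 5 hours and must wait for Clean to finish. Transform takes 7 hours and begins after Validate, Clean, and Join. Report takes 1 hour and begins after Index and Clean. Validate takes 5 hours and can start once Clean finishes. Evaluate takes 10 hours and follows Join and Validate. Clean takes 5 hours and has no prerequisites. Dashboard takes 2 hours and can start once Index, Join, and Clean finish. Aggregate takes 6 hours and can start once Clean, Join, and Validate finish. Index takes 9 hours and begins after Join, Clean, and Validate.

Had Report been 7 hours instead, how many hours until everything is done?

26

As given, the longest chain is Clean→Validate→Index→Dashboard = 5+5+9+2 = 21, so the finish is 21 hours.
Report has 1 hour of float (longest path through it is 20).
The binding chain switches to Clean→Validate→Index→Report = 5+5+9+7 = 26; finish 26 hours.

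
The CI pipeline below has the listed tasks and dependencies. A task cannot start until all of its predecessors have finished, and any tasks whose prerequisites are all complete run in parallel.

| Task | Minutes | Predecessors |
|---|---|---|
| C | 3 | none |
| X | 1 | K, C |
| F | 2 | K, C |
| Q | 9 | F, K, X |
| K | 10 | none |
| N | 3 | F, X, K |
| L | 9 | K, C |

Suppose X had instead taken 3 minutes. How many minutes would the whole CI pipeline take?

Critical path before the change: K→F→Q = 10+2+9 = 21 giving 21 minutes.
The longest path through X is only 20 minutes, so X has float 1.
The binding chain switches to K→X→Q = 10+3+9 = 22; finish 22 minutes.

22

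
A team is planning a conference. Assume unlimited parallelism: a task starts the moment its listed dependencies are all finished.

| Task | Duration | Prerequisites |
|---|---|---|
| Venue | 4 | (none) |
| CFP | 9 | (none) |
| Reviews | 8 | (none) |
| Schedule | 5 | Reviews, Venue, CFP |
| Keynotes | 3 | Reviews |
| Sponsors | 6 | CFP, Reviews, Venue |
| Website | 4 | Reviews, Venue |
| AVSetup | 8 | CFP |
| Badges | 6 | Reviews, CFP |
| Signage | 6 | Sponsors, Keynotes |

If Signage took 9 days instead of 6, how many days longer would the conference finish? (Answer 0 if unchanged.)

3

Baseline: CFP→Sponsors→Signage = 9+6+6 = 21 → 21 days.
Signage is on the critical path; changing it to 9 makes that path 24 days.
That remains the longest chain; total 24 days.
Change in finish: 24 − 21 = +3 days.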